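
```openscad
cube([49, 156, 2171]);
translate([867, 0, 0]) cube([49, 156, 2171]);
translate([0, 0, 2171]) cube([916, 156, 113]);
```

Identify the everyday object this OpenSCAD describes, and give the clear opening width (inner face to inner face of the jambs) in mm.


A door frame. The clear opening width is 818 mm.

Two 2171 mm tall posts with a header on top — a door frame. The left jamb is 49 mm wide at x = 0; the right jamb starts at x = 867. The clear opening is 867 − 49 = 818 mm.


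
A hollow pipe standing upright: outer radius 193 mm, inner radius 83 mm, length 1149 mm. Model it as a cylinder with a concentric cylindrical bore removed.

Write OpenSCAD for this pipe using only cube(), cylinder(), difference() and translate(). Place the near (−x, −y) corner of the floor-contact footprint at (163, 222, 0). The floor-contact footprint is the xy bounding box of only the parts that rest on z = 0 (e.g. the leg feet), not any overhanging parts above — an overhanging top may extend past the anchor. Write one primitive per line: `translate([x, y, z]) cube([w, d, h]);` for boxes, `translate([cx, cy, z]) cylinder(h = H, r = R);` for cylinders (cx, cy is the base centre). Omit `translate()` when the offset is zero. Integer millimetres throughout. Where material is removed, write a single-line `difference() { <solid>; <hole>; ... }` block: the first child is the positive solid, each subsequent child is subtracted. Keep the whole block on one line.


difference() { translate([356, 415, 0]) cylinder(h = 1149, r = 193); translate([356, 415, 0]) cylinder(h = 1149, r = 83); }


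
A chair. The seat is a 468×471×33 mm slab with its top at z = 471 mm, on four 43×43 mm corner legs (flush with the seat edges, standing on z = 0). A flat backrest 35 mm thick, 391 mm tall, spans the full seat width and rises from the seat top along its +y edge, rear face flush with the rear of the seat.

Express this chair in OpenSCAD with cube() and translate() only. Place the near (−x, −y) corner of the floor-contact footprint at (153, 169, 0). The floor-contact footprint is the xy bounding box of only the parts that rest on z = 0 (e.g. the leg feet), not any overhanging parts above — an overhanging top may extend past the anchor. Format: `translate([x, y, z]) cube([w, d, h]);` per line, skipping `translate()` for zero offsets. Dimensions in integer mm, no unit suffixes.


translate([153, 169, 438]) cube([468, 471, 33]);
translate([153, 169, 0]) cube([43, 43, 438]);
translate([578, 169, 0]) cube([43, 43, 438]);
translate([153, 597, 0]) cube([43, 43, 438]);
translate([578, 597, 0]) cube([43, 43, 438]);
translate([153, 605, 471]) cube([468, 35, 391]);


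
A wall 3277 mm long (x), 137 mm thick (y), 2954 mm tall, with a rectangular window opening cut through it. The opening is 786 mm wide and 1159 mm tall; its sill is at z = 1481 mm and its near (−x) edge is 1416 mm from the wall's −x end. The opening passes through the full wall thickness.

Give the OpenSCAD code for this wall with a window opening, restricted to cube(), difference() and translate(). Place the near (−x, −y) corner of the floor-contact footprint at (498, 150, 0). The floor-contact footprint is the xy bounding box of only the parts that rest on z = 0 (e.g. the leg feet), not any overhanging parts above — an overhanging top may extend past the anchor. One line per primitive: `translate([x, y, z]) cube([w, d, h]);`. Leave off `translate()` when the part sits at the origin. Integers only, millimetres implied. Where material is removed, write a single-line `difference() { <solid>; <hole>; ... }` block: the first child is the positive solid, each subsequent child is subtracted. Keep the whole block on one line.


difference() { translate([498, 150, 0]) cube([3277, 137, 2954]); translate([1914, 150, 1481]) cube([786, 137, 1159]); }


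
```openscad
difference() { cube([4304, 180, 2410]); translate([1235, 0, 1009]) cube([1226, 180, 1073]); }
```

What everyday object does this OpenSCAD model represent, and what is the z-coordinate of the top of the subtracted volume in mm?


A wall with a window opening. The window head height is 2082 mm.

A wall with a rectangular opening subtracted — a window. Sill at z = 1009, opening 1073 mm tall, so the head is at 1009 + 1073 = 2082 mm.


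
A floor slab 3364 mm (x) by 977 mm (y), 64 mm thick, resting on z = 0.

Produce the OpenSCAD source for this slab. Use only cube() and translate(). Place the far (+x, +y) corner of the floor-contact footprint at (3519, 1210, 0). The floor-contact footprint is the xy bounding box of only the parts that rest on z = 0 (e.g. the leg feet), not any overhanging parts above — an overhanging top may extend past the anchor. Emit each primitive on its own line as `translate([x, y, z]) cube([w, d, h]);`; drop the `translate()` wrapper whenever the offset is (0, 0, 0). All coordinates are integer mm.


translate([155, 233, 0]) cube([3364, 977, 64]);


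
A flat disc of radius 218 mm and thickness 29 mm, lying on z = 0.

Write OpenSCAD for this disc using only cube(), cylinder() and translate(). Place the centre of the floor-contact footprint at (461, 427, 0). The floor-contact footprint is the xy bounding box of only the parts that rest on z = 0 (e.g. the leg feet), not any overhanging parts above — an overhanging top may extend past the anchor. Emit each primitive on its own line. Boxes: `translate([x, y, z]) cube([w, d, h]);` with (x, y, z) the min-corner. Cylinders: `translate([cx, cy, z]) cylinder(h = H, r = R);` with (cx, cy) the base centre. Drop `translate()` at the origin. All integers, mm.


translate([461, 427, 0]) cylinder(h = 29, r = 218);


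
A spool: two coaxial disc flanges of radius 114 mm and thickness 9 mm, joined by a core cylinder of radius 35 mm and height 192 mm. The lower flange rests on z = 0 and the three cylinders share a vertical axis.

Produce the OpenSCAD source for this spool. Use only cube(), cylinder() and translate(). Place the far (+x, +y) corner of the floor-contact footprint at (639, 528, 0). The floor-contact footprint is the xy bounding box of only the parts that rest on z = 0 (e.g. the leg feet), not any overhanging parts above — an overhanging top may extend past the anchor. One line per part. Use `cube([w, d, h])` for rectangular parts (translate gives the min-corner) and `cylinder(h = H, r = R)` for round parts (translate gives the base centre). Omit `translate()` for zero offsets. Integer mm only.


translate([525, 414, 0]) cylinder(h = 9, r = 114);
translate([525, 414, 9]) cylinder(h = 192, r = 35);
translate([525, 414, 201]) cylinder(h = 9, r = 114);


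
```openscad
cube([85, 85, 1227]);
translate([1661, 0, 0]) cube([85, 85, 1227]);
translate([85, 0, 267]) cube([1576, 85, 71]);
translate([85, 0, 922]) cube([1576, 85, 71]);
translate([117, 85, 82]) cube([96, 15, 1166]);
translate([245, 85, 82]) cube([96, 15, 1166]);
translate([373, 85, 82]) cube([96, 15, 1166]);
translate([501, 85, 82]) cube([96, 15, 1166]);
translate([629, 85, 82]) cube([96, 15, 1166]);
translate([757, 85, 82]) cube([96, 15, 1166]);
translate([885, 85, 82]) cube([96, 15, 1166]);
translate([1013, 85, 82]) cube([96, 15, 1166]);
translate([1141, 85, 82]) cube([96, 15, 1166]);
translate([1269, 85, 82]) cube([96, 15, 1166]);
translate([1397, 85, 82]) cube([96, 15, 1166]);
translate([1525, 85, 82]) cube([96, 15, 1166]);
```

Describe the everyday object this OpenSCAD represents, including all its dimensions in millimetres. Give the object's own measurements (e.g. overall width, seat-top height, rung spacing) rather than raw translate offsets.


A fence section. Two 85×85 mm posts, 1227 mm tall, stand on the floor with a clear span of 1576 mm between their inner faces. Two horizontal rails of 85×71 mm section span the gap between the posts with their undersides at z = 267 mm and z = 922 mm, flush with the posts' −y face. 12 pickets, each 96 mm wide, 15 mm thick and 1166 mm tall, are fixed to the +y face of the rails with their bottoms at z = 82 mm, spaced across the span with a 32 mm gap after the −x post and between neighbouring pickets, with 40 mm left before the +x post.


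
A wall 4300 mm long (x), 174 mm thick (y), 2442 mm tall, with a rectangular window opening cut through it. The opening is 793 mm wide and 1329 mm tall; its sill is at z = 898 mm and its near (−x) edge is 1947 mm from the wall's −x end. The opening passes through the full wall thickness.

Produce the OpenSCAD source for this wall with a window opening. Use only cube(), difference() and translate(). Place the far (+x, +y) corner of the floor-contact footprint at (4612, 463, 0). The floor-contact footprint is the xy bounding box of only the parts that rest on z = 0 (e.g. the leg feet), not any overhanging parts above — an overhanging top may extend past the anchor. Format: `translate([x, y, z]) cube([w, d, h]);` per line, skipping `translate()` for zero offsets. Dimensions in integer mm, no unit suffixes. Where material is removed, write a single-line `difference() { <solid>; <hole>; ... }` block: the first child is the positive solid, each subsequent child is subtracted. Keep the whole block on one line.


difference() { translate([312, 289, 0]) cube([4300, 174, 2442]); translate([2259, 289, 898]) cube([793, 174, 1329]); }


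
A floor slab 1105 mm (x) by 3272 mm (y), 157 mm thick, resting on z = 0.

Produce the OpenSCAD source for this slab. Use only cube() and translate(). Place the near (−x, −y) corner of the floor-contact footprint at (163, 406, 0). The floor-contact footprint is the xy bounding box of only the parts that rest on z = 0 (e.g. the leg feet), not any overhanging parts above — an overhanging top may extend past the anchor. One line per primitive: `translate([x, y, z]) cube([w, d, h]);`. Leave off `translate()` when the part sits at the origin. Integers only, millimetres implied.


translate([163, 406, 0]) cube([1105, 3272, 157]);


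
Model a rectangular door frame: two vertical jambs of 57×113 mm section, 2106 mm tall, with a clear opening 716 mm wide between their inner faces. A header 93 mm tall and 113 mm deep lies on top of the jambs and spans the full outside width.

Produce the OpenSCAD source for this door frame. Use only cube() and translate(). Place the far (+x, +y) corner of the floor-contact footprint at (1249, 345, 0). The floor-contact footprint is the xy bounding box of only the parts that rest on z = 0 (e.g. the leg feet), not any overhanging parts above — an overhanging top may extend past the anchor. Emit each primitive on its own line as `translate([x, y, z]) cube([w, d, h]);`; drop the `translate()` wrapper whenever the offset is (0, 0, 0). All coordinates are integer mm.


translate([419, 232, 0]) cube([57, 113, 2106]);
translate([1192, 232, 0]) cube([57, 113, 2106]);
translate([419, 232, 2106]) cube([830, 113, 93]);


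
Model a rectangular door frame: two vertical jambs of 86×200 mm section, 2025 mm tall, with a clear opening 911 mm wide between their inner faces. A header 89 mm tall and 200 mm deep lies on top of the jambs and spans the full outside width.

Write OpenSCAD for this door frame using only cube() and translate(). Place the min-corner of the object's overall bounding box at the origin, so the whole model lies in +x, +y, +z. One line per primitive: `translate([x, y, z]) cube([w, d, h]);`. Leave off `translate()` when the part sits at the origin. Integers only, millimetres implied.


cube([86, 200, 2025]);
translate([997, 0, 0]) cube([86, 200, 2025]);
translate([0, 0, 2025]) cube([1083, 200, 89]);


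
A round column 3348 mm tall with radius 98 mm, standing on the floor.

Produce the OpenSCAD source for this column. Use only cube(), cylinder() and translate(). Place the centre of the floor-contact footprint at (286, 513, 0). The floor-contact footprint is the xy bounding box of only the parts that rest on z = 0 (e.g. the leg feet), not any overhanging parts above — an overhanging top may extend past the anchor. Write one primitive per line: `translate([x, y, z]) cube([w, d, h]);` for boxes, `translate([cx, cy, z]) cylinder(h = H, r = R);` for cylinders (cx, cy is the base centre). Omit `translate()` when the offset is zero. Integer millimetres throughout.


translate([286, 513, 0]) cylinder(h = 3348, r = 98);


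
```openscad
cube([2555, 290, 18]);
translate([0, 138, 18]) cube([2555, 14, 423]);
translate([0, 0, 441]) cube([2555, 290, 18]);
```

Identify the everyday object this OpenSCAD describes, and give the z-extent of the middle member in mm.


An I-beam. The web height is 423 mm.

Two wide flanges with a thin centred web — an I-beam. Overall 459 mm minus two 18 mm flanges gives a web of 459 − 2·18 = 423 mm.


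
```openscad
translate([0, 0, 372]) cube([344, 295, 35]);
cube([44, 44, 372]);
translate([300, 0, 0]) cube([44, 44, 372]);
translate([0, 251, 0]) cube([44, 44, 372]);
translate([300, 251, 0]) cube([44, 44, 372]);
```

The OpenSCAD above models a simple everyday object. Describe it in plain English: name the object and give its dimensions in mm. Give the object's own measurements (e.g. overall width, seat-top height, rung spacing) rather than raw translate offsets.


A four-legged stool. The seat is a 344×295×35 mm slab whose top surface is at z = 407 mm; four square legs, each 44×44 mm in cross-section, run from the floor (z = 0) to the underside of the seat, each flush with a corner of the seat.


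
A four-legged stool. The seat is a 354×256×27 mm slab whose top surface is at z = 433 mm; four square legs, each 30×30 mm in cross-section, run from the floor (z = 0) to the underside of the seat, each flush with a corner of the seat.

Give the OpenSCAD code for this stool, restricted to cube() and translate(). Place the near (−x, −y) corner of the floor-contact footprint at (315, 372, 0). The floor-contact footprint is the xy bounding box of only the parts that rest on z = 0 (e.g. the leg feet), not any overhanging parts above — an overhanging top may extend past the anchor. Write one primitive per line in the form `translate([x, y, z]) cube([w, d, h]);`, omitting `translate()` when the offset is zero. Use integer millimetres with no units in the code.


translate([315, 372, 406]) cube([354, 256, 27]);
translate([315, 372, 0]) cube([30, 30, 406]);
translate([639, 372, 0]) cube([30, 30, 406]);
translate([315, 598, 0]) cube([30, 30, 406]);
translate([639, 598, 0]) cube([30, 30, 406]);


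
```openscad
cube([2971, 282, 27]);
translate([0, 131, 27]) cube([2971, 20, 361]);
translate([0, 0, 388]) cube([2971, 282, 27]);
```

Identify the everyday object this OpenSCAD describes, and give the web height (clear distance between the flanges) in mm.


An I-beam. The web height is 361 mm.

Two wide flanges with a thin centred web — an I-beam. Overall 415 mm minus two 27 mm flanges gives a web of 415 − 2·27 = 361 mm.


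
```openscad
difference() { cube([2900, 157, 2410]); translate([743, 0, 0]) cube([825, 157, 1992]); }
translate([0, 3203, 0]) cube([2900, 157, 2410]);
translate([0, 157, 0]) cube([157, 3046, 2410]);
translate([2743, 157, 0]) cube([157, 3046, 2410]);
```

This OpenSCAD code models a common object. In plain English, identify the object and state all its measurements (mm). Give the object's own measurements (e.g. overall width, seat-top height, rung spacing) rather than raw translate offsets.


A single room: four walls, each 2410 mm tall and 157 mm thick, enclosing an outside footprint 2900×3360 mm (x × y), no floor or roof. The front and back walls (−y and +y sides) run the full x-width; the side walls fit between their inner faces. A door opening 825 mm wide and 1992 mm tall is cut through the front wall from the floor up, its −x edge 743 mm from the wall's −x end.


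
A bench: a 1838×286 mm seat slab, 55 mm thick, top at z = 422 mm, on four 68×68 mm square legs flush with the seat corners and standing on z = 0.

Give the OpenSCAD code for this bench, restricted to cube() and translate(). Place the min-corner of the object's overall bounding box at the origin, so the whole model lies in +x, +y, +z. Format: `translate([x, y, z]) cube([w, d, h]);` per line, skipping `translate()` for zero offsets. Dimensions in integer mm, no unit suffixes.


translate([0, 0, 367]) cube([1838, 286, 55]);
cube([68, 68, 367]);
translate([0, 218, 0]) cube([68, 68, 367]);
translate([1770, 0, 0]) cube([68, 68, 367]);
translate([1770, 218, 0]) cube([68, 68, 367]);


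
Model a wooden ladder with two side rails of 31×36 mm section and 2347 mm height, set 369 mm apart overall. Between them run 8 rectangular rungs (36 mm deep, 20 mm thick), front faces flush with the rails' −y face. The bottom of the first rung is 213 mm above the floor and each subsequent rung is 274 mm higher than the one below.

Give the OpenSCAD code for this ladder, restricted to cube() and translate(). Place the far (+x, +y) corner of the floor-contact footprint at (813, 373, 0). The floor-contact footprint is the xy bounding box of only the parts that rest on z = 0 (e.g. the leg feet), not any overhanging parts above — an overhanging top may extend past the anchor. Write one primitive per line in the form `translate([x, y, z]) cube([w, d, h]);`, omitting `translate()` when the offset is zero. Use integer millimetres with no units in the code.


translate([444, 337, 0]) cube([31, 36, 2347]);
translate([782, 337, 0]) cube([31, 36, 2347]);
translate([475, 337, 213]) cube([307, 36, 20]);
translate([475, 337, 487]) cube([307, 36, 20]);
translate([475, 337, 761]) cube([307, 36, 20]);
translate([475, 337, 1035]) cube([307, 36, 20]);
translate([475, 337, 1309]) cube([307, 36, 20]);
translate([475, 337, 1583]) cube([307, 36, 20]);
translate([475, 337, 1857]) cube([307, 36, 20]);
translate([475, 337, 2131]) cube([307, 36, 20]);


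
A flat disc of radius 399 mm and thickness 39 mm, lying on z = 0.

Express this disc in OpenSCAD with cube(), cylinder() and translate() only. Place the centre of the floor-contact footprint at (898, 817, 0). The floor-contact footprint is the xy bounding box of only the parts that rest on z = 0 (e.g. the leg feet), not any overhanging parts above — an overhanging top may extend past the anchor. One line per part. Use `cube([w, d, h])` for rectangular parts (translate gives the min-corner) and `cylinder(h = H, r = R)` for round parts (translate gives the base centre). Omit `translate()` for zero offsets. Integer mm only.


translate([898, 817, 0]) cylinder(h = 39, r = 399);


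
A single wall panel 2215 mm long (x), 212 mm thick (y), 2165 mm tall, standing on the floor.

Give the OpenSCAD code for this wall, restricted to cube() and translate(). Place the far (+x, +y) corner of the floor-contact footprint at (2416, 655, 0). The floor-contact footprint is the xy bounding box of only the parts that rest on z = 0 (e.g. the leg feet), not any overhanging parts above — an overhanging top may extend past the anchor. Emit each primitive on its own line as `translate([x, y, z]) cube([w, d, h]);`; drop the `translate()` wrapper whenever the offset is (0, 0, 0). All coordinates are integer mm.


translate([201, 443, 0]) cube([2215, 212, 2165]);


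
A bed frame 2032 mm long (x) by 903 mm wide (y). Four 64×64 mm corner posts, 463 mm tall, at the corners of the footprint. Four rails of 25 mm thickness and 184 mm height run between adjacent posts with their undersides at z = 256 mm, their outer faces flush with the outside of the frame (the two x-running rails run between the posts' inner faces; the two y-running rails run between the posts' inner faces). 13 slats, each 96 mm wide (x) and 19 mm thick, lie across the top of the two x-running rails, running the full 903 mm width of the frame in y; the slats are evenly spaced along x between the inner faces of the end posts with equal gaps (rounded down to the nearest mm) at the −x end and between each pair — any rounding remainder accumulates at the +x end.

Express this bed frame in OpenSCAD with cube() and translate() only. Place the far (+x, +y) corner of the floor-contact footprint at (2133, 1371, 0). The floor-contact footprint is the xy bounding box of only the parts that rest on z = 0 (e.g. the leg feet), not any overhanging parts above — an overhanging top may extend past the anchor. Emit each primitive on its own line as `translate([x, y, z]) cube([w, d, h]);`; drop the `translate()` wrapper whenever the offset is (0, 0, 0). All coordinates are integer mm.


// slat z = rail_z + rail_h = 256 + 184 = 440
// slat gap = ⌊(1904 − 13·96) / 14⌋ = 46
translate([101, 468, 0]) cube([64, 64, 463]);
translate([101, 1307, 0]) cube([64, 64, 463]);
translate([2069, 468, 0]) cube([64, 64, 463]);
translate([2069, 1307, 0]) cube([64, 64, 463]);
translate([165, 468, 256]) cube([1904, 25, 184]);
translate([165, 1346, 256]) cube([1904, 25, 184]);
translate([101, 532, 256]) cube([25, 775, 184]);
translate([2108, 532, 256]) cube([25, 775, 184]);
translate([211, 468, 440]) cube([96, 903, 19]);
translate([353, 468, 440]) cube([96, 903, 19]);
translate([495, 468, 440]) cube([96, 903, 19]);
translate([637, 468, 440]) cube([96, 903, 19]);
translate([779, 468, 440]) cube([96, 903, 19]);
translate([921, 468, 440]) cube([96, 903, 19]);
translate([1063, 468, 440]) cube([96, 903, 19]);
translate([1205, 468, 440]) cube([96, 903, 19]);
translate([1347, 468, 440]) cube([96, 903, 19]);
translate([1489, 468, 440]) cube([96, 903, 19]);
translate([1631, 468, 440]) cube([96, 903, 19]);
translate([1773, 468, 440]) cube([96, 903, 19]);
translate([1915, 468, 440]) cube([96, 903, 19]);


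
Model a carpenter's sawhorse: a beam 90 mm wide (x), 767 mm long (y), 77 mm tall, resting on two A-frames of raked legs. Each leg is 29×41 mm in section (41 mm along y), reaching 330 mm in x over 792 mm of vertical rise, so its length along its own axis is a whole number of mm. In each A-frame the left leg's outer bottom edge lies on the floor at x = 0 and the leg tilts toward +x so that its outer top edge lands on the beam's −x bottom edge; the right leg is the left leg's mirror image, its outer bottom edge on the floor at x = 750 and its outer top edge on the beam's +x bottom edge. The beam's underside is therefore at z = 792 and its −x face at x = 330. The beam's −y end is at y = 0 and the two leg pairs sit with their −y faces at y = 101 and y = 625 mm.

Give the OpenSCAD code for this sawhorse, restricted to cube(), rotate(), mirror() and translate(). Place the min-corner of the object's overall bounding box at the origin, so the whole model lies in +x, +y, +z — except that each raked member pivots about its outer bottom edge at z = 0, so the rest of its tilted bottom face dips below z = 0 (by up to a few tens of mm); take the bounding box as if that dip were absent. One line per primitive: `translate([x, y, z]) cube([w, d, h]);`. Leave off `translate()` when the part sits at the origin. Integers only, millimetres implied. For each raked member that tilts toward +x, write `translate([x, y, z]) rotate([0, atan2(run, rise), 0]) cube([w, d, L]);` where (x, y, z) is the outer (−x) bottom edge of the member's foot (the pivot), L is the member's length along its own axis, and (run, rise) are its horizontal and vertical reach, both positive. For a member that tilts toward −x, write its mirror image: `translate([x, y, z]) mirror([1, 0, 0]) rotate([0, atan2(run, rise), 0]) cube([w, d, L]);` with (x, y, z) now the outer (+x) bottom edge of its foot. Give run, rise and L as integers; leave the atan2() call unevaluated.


translate([330, 0, 792]) cube([90, 767, 77]);
translate([0, 101, 0]) rotate([0, atan2(330, 792), 0]) cube([29, 41, 858]);
translate([750, 101, 0]) mirror([1, 0, 0]) rotate([0, atan2(330, 792), 0]) cube([29, 41, 858]);
translate([0, 625, 0]) rotate([0, atan2(330, 792), 0]) cube([29, 41, 858]);
translate([750, 625, 0]) mirror([1, 0, 0]) rotate([0, atan2(330, 792), 0]) cube([29, 41, 858]);


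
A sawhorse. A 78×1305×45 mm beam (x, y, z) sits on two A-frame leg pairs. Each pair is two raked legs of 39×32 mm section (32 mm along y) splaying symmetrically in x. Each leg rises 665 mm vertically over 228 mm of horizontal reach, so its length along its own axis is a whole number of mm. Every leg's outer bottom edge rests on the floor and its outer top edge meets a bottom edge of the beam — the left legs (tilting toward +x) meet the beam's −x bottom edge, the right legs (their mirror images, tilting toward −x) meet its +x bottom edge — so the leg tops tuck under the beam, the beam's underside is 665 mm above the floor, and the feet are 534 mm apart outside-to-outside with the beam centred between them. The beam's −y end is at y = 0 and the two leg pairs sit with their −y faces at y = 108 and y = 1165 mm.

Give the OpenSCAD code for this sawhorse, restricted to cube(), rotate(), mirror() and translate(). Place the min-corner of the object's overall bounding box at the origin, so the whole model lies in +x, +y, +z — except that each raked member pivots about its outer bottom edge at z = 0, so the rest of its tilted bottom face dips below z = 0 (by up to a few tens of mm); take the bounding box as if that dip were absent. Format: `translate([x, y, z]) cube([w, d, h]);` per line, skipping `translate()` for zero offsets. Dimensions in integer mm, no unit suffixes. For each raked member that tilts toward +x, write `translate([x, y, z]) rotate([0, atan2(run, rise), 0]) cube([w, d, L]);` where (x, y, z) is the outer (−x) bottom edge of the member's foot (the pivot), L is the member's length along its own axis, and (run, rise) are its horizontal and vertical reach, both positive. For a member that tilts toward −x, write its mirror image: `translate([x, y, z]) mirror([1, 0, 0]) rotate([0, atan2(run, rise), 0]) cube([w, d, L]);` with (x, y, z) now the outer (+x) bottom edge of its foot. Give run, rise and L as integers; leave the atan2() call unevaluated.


translate([228, 0, 665]) cube([78, 1305, 45]);
translate([0, 108, 0]) rotate([0, atan2(228, 665), 0]) cube([39, 32, 703]);
translate([534, 108, 0]) mirror([1, 0, 0]) rotate([0, atan2(228, 665), 0]) cube([39, 32, 703]);
translate([0, 1165, 0]) rotate([0, atan2(228, 665), 0]) cube([39, 32, 703]);
translate([534, 1165, 0]) mirror([1, 0, 0]) rotate([0, atan2(228, 665), 0]) cube([39, 32, 703]);


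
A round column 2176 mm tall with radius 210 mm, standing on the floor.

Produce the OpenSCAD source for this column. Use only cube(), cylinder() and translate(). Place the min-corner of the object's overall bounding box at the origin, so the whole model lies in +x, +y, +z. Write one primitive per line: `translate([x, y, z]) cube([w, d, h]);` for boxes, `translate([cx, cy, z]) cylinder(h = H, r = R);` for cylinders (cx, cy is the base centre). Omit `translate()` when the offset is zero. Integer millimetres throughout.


translate([210, 210, 0]) cylinder(h = 2176, r = 210);


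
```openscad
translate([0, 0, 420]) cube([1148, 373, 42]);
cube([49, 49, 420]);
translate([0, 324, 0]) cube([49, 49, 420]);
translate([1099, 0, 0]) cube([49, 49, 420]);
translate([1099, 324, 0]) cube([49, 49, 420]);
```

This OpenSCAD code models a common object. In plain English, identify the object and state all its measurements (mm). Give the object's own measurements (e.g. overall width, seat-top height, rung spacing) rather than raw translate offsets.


A long wooden bench with a 1148 mm (x) × 373 mm (y) seat, 42 mm thick, its top surface 462 mm above the floor. Four 49 mm square legs at the seat corners, flush with the edges, run from z = 0 to the seat underside.


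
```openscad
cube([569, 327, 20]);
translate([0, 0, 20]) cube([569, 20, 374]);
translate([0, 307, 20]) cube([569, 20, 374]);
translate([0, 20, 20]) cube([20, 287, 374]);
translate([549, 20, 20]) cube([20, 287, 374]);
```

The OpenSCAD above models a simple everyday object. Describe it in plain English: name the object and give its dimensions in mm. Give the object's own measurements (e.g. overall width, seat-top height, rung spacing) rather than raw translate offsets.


An open-topped rectangular box: outside dimensions 569×327×394 mm, with a uniform wall and base thickness of 20 mm. The base is a full 569×327 slab on the floor; four walls sit on top of the base. The front and back walls (the −y and +y sides) span the full width; the two side walls fit between them.


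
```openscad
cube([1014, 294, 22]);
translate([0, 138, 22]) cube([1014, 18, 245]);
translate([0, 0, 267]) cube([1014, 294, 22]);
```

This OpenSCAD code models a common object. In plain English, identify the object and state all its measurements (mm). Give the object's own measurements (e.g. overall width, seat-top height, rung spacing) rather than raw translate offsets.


An I-beam lying along x, 1014 mm long. Overall section height 289 mm. Two flanges 294 mm wide (y) and 22 mm thick, one on the floor and one at the top; a web 18 mm thick runs between them, centred on the flange width.


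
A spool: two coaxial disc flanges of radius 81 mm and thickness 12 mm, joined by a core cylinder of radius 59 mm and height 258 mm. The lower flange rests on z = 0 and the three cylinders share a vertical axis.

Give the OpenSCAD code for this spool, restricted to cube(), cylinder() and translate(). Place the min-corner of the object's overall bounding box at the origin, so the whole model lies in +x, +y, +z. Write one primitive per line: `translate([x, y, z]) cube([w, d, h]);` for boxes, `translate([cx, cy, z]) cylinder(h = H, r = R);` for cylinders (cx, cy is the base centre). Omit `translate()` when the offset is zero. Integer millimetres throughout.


translate([81, 81, 0]) cylinder(h = 12, r = 81);
translate([81, 81, 12]) cylinder(h = 258, r = 59);
translate([81, 81, 270]) cylinder(h = 12, r = 81);


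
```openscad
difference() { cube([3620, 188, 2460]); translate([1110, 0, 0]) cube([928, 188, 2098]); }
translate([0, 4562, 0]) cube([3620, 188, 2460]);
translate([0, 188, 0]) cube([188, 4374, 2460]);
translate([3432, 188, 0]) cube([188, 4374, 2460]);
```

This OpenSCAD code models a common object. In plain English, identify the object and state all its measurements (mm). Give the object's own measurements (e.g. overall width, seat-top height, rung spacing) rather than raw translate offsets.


A single room: four walls, each 2460 mm tall and 188 mm thick, enclosing an outside footprint 3620×4750 mm (x × y), no floor or roof. The front and back walls (−y and +y sides) run the full x-width; the side walls fit between their inner faces. A door opening 928 mm wide and 2098 mm tall is cut through the front wall from the floor up, its −x edge 1110 mm from the wall's −x end.


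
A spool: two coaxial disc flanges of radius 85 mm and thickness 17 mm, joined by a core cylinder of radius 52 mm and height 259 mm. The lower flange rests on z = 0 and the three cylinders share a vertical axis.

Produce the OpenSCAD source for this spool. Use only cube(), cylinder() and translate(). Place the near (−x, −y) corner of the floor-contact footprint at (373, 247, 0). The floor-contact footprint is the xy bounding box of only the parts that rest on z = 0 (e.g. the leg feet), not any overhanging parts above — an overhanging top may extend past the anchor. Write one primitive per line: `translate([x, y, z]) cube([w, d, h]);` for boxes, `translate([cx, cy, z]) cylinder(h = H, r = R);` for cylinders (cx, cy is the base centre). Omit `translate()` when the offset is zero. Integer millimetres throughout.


translate([458, 332, 0]) cylinder(h = 17, r = 85);
translate([458, 332, 17]) cylinder(h = 259, r = 52);
translate([458, 332, 276]) cylinder(h = 17, r = 85);


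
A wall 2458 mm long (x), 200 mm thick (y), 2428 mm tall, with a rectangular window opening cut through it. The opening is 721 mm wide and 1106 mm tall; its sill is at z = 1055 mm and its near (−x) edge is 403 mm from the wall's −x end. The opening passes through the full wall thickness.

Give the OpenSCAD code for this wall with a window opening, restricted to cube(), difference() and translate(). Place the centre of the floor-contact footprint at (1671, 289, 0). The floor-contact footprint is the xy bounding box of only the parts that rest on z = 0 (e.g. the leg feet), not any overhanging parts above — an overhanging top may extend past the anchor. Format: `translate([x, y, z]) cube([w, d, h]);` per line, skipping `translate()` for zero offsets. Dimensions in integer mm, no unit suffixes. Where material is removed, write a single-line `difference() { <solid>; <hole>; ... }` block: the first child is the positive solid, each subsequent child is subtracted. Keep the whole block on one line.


difference() { translate([442, 189, 0]) cube([2458, 200, 2428]); translate([845, 189, 1055]) cube([721, 200, 1106]); }


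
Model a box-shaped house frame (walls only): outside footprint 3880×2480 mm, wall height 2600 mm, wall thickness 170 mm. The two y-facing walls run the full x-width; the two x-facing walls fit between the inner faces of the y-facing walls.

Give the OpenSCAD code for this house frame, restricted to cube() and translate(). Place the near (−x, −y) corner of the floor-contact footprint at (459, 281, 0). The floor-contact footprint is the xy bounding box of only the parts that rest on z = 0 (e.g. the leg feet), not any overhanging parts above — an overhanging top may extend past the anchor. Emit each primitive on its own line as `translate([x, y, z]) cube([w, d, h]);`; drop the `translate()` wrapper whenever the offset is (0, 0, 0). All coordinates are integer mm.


translate([459, 281, 0]) cube([3880, 170, 2600]);
translate([459, 2591, 0]) cube([3880, 170, 2600]);
translate([459, 451, 0]) cube([170, 2140, 2600]);
translate([4169, 451, 0]) cube([170, 2140, 2600]);


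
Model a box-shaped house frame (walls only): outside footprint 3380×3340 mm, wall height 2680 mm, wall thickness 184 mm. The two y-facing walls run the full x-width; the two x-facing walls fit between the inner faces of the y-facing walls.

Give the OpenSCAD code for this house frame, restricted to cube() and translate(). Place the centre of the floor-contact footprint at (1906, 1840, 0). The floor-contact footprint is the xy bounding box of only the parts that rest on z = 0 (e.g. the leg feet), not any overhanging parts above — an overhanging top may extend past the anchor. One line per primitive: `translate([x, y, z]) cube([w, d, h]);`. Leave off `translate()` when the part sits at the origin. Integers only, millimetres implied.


translate([216, 170, 0]) cube([3380, 184, 2680]);
translate([216, 3326, 0]) cube([3380, 184, 2680]);
translate([216, 354, 0]) cube([184, 2972, 2680]);
translate([3412, 354, 0]) cube([184, 2972, 2680]);


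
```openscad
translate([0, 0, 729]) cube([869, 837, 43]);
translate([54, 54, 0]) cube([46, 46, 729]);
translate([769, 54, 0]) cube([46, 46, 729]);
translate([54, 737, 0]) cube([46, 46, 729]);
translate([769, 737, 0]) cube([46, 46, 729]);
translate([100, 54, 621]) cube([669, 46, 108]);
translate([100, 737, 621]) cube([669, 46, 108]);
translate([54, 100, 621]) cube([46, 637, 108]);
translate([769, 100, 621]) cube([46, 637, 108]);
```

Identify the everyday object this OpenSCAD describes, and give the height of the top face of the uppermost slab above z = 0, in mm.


A table. The table height is 772 mm.

A 869×837×43 slab sits at z = 729 on four 46 mm square posts — a table. The top surface is at 729 + 43 = 772 mm.


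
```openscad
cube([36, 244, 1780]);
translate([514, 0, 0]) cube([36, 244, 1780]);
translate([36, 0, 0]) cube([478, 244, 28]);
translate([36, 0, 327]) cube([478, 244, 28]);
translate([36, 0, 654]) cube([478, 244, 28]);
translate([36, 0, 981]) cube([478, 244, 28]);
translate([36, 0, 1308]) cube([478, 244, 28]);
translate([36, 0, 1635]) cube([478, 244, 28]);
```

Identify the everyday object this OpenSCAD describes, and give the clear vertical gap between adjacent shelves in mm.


A bookshelf. The clear shelf gap is 299 mm.

Two tall side panels with 6 horizontal boards between them — a bookshelf. The first two shelf undersides are at z = 0 and z = 327; with shelf thickness 28, the clear gap is 327 − 0 − 28 = 299 mm.


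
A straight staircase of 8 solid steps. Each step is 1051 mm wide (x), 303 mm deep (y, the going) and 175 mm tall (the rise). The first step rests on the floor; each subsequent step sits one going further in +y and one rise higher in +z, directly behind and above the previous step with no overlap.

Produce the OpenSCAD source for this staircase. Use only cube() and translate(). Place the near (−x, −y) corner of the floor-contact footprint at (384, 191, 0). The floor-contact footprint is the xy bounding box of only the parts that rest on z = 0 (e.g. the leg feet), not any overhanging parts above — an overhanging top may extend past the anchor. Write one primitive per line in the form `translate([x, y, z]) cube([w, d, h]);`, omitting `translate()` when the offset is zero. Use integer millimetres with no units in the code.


translate([384, 191, 0]) cube([1051, 303, 175]);
translate([384, 494, 175]) cube([1051, 303, 175]);
translate([384, 797, 350]) cube([1051, 303, 175]);
translate([384, 1100, 525]) cube([1051, 303, 175]);
translate([384, 1403, 700]) cube([1051, 303, 175]);
translate([384, 1706, 875]) cube([1051, 303, 175]);
translate([384, 2009, 1050]) cube([1051, 303, 175]);
translate([384, 2312, 1225]) cube([1051, 303, 175]);


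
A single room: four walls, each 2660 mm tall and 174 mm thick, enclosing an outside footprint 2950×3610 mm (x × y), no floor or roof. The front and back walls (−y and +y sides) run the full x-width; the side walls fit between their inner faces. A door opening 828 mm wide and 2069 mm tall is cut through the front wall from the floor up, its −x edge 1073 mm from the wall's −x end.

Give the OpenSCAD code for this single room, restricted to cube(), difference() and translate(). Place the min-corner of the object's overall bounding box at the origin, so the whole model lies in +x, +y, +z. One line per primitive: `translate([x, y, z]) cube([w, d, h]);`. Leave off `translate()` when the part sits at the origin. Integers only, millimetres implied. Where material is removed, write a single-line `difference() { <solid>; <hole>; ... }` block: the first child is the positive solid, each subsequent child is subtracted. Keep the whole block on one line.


difference() { cube([2950, 174, 2660]); translate([1073, 0, 0]) cube([828, 174, 2069]); }
translate([0, 3436, 0]) cube([2950, 174, 2660]);
translate([0, 174, 0]) cube([174, 3262, 2660]);
translate([2776, 174, 0]) cube([174, 3262, 2660]);


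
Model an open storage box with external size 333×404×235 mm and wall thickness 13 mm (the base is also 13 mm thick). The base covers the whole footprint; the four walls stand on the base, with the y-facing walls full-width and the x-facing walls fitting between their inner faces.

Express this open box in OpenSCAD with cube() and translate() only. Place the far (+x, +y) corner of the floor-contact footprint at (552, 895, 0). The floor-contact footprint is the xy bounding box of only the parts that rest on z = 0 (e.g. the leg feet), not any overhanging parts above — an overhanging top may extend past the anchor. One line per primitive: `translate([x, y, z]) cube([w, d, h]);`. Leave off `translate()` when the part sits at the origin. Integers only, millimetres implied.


translate([219, 491, 0]) cube([333, 404, 13]);
translate([219, 491, 13]) cube([333, 13, 222]);
translate([219, 882, 13]) cube([333, 13, 222]);
translate([219, 504, 13]) cube([13, 378, 222]);
translate([539, 504, 13]) cube([13, 378, 222]);


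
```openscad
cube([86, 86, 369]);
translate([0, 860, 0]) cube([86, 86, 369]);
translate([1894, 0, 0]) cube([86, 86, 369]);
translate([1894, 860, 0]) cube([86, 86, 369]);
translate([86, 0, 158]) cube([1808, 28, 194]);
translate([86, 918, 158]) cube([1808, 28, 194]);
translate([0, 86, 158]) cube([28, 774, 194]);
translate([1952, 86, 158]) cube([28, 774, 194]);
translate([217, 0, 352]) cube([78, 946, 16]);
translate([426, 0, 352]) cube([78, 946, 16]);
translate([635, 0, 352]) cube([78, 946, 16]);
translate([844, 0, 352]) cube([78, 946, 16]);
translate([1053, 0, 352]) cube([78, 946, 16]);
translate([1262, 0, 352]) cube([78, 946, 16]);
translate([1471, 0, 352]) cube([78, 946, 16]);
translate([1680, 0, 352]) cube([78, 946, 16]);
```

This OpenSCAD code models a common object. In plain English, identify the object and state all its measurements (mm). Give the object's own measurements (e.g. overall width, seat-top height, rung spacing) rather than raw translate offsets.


A bed frame 1980 mm long (x) by 946 mm wide (y). Four 86×86 mm corner posts, 369 mm tall, at the corners of the footprint. Four rails of 28 mm thickness and 194 mm height run between adjacent posts with their undersides at z = 158 mm, their outer faces flush with the outside of the frame (the two x-running rails run between the posts' inner faces; the two y-running rails run between the posts' inner faces). 8 slats, each 78 mm wide (x) and 16 mm thick, lie across the top of the two x-running rails, running the full 946 mm width of the frame in y; along x they sit between the end posts with a 131 mm gap after the −x posts and between neighbouring slats, leaving 136 mm before the +x posts.
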